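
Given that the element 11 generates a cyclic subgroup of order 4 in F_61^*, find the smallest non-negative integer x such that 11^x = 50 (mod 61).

Successive powers of 11 modulo 61:
  11^0=1  11^1=11  11^2=60  11^3=50
So 11^3 ≡ 50 (mod 61), giving x = 3.

3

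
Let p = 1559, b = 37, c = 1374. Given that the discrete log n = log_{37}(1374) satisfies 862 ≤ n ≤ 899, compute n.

888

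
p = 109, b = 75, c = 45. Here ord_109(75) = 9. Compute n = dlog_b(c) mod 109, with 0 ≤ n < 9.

Successive powers of 75 modulo 109:
  75^0=1  75^1=75  75^2=66  75^3=45
So 75^3 ≡ 45 (mod 109), giving n = 3.

3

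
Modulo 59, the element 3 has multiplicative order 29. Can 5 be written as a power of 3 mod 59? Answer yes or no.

yes

5 ∈ ⟨3⟩ iff 5^29 ≡ 1 (mod 59), since |⟨3⟩| = 29.
5^29 mod 59 = 1.
Since 1 = 1, 5 lies in the subgroup.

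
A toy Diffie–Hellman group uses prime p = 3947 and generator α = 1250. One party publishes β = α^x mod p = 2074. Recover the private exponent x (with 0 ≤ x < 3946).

1685

Baby-step giant-step with m = ceil(sqrt(3946)) = 63.
Baby table (1250^j mod 3947 for j=0..62):
  0:1  1:1250  2:3435  3:3361  4:1642  5:60  6:7  7:856
  8:363  9:3792  10:3600  11:420  12:49  13:2045  14:2541  15:2862
  16:1518  17:2940  18:343  19:2474  20:1999  21:299  22:2732  23:845
  24:2401  25:1530  26:2152  27:2093  28:3336  29:1968  30:1019  31:2816
  32:3223  33:2810  34:3617  35:1935  36:3186  37:3924  38:2826  39:3882
  40:1637  41:1704  42:2567  43:3786  44:47  45:3492  46:3565  47:87
  48:2181  49:2820  50:329  51:762  52:1273  53:609  54:3426  55:5
  56:2303  57:1387  58:1017  59:316  60:300  61:35  62:333
Giant step factor: 1250^(-63) ≡ 635 (mod 3947).
Scan 2074·635^i mod 3947 for i = 0, 1, …:
  i=0: 2074   i=1: 2639   i=2: 2237   i=3: 3522
  i=4: 2468   i=5: 221   i=6: 2190   i=7: 1306
  i=8: 440   i=9: 3110     …   i=25: 25
  i=26: 87
Match at i=26, j=47: x = 26·63 + 47 = 1685.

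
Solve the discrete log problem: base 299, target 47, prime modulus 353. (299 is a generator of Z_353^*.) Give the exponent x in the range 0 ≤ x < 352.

54

Baby-step giant-step with m = ceil(sqrt(352)) = 19.
Baby table (299^j mod 353 for j=0..18):
  0:1  1:299  2:92  3:327  4:345  5:79  6:323  7:208
  8:64  9:74  10:240  11:101  12:194  13:114  14:198  15:251
  16:213  17:147  18:181
Giant step factor: 299^(-19) ≡ 138 (mod 353).
Scan 47·138^i mod 353 for i = 0, 1, …:
  i=0: 47   i=1: 132   i=2: 213
Match at i=2, j=16: x = 2·19 + 16 = 54.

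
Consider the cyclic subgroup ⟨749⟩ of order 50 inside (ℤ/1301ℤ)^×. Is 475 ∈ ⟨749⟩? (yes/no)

475 ∈ ⟨749⟩ iff 475^50 ≡ 1 (mod 1301), since |⟨749⟩| = 50.
475^50 mod 1301 = 1.
Since 1 = 1, 475 lies in the subgroup.

yes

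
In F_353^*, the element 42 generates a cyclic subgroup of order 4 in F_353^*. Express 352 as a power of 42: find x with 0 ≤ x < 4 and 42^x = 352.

2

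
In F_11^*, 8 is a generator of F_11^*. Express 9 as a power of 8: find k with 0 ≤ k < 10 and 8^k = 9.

Successive powers of 8 modulo 11:
  8^0=1  8^1=8  8^2=9
So 8^2 ≡ 9 (mod 11), giving k = 2.

2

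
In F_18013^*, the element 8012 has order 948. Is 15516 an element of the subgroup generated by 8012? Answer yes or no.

no

15516 ∈ ⟨8012⟩ iff 15516^948 ≡ 1 (mod 18013), since |⟨8012⟩| = 948.
15516^948 mod 18013 = 8570.
Since 8570 ≠ 1, 15516 does not lie in the subgroup.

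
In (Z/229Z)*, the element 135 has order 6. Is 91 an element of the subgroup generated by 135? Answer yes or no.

no

⟨135⟩ has order 6; its elements mod 229 are {1, 94, 95, 134, 135, 228}.
91 is not in this set.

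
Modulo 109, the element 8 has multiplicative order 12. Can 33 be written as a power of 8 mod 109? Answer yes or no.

33 ∈ ⟨8⟩ iff 33^12 ≡ 1 (mod 109), since |⟨8⟩| = 12.
33^12 mod 109 = 1.
Since 1 = 1, 33 lies in the subgroup.

yes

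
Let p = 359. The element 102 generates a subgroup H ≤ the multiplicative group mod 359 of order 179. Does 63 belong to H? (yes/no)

63 ∈ ⟨102⟩ iff 63^179 ≡ 1 (mod 359), since |⟨102⟩| = 179.
63^179 mod 359 = 358.
Since 358 ≠ 1, 63 does not lie in the subgroup.

no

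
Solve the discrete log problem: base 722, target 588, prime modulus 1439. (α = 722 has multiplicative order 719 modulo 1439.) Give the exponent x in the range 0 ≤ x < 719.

495

Baby-step giant-step with m = ceil(sqrt(719)) = 27.
Baby table (722^j mod 1439 for j=0..26):
  0:1  1:722  2:366  3:915  4:129  5:1042  6:1166  7:37
  8:812  9:591  10:758  11:456  12:1140  13:1411  14:1369  15:1264
  16:282  17:705  18:1043  19:449  20:403  21:288  22:720  23:361
  24:183  25:1177  26:784
Giant step factor: 722^(-27) ≡ 1381 (mod 1439).
Scan 588·1381^i mod 1439 for i = 0, 1, …:
  i=0: 588   i=1: 432   i=2: 846   i=3: 1297
  i=4: 1041   i=5: 60   i=6: 837   i=7: 380
  i=8: 984   i=9: 488     …   i=17: 1404
  i=18: 591
Match at i=18, j=9: x = 18·27 + 9 = 495.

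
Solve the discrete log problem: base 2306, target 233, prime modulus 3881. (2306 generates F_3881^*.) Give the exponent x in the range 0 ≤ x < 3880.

1389

Baby-step giant-step with m = ceil(sqrt(3880)) = 63.
Baby table (2306^j mod 3881 for j=0..62):
  0:1  1:2306  2:666  3:2801  4:1122  5:2586  6:2100  7:2993
  8:1440  9:2385  10:433  11:1081  12:1184  13:1961  14:701  15:2010
  16:1146  17:3596  18:2560  19:359  20:1201  21:2353  22:380  23:3055
  24:815  25:986  26:3331  27:787  28:2395  29:207  30:3860  31:2027
  32:1538  33:3275  34:3605  35:28  36:2472  37:3124  38:808  39:368
  40:2550  41:585  42:2303  43:1510  44:803  45:481  46:3101  47:2104
  48:574  49:223  50:1946  51:1040  52:3663  53:1822  54:2290  55:2580
  56:3788  57:2878  58:158  59:3415  60:441  61:124  62:2631
Giant step factor: 2306^(-63) ≡ 2573 (mod 3881).
Scan 233·2573^i mod 3881 for i = 0, 1, …:
  i=0: 233   i=1: 1835   i=2: 2159   i=3: 1396
  i=4: 1983   i=5: 2625   i=6: 1185   i=7: 2420
  i=8: 1536   i=9: 1270     …   i=21: 2422
  i=22: 2801
Match at i=22, j=3: x = 22·63 + 3 = 1389.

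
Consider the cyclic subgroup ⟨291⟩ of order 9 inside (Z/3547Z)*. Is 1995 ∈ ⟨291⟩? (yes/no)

yes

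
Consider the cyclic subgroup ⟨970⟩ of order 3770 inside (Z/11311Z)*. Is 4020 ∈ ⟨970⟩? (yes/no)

no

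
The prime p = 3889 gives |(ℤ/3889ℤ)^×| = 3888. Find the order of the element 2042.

The order of 2042 must divide p − 1 = 3888 = 2^4 · 3^5.
Divisors: 1, 2, 3, 4, 6, 8, 9, 12, 16, 18, 24, 27, 36, 48, 54, 72, 81, 108, 144, 162, 216, 243, 324, 432, 486, 648, 972, 1296, 1944, 3888.
Check each in increasing order: 2042^1 ≡ 2042;  2042^2 ≡ 756;  2042^3 ≡ 3708;  2042^4 ≡ 3742;  2042^6 ≡ 1649;  2042^8 ≡ 2164;  2042^9 ≡ 984;  2042^12 ≡ 790;  2042^16 ≡ 540;  2042^18 ≡ 3784;  2042^24 ≡ 1860;  2042^27 ≡ 1683;  2042^36 ≡ 3247;  2042^48 ≡ 2279;  2042^54 ≡ 1297;  2042^72 ≡ 3819;  2042^81 ≡ 1122;  2042^108 ≡ 2161;  2042^144 ≡ 1011;  2042^162 ≡ 2737;  2042^216 ≡ 3121;  2042^243 ≡ 2493;  2042^324 ≡ 955;  2042^432 ≡ 2585;  2042^486 ≡ 427;  2042^648 ≡ 1999;  2042^972 ≡ 3435;  2042^1296 ≡ 1998;  2042^1944 ≡ 3888;  2042^3888 ≡ 1.
Smallest exponent giving 1 is 3888.

3888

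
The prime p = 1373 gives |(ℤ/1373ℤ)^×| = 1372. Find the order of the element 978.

The order of 978 must divide p − 1 = 1372 = 2^2 · 7^3.
Divisors: 1, 2, 4, 7, 14, 28, 49, 98, 196, 343, 686, 1372.
Check each in increasing order: 978^1 ≡ 978;  978^2 ≡ 876;  978^4 ≡ 1242;  978^7 ≡ 398;  978^14 ≡ 509;  978^28 ≡ 957;  978^49 ≡ 628;  978^98 ≡ 333;  978^196 ≡ 1049;  978^343 ≡ 1.
Smallest exponent giving 1 is 343.

343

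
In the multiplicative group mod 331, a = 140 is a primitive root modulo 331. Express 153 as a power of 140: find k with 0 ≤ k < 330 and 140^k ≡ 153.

Baby-step giant-step with m = ceil(sqrt(330)) = 19.
Baby table (140^j mod 331 for j=0..18):
  0:1  1:140  2:71  3:10  4:76  5:48  6:100  7:98
  8:149  9:7  10:318  11:166  12:70  13:201  14:5  15:38
  16:24  17:50  18:49
Giant step factor: 140^(-19) ≡ 40 (mod 331).
Scan 153·40^i mod 331 for i = 0, 1, …:
  i=0: 153   i=1: 162   i=2: 191   i=3: 27
  i=4: 87   i=5: 170   i=6: 180   i=7: 249
  i=8: 30   i=9: 207   i=10: 5
Match at i=10, j=14: k = 10·19 + 14 = 204.

204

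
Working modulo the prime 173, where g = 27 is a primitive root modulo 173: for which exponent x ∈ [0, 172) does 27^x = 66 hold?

7

Baby-step giant-step with m = ceil(sqrt(172)) = 14.
Baby table (27^j mod 173 for j=0..13):
  0:1  1:27  2:37  3:134  4:158  5:114  6:137  7:66
  8:52  9:20  10:21  11:48  12:85  13:46
Giant step factor: 27^(-14) ≡ 67 (mod 173).
Scan 66·67^i mod 173 for i = 0, 1, …:
  i=0: 66
Match at i=0, j=7: x = 0·14 + 7 = 7.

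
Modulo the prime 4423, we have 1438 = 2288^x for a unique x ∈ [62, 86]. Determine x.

Compute 2288^62 mod 4423 = 166, then multiply by 2288 repeatedly:
  2288^62=166  2288^63=3853  2288^64=625  2288^65=1371  2288^66=941
  2288^67=3430  2288^68=1438
Found 1438 at exponent 68.

68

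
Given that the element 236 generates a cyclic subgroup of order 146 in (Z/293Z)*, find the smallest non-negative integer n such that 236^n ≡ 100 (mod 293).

Baby-step giant-step with m = ceil(sqrt(146)) = 13.
Baby table (236^j mod 293 for j=0..12):
  0:1  1:236  2:26  3:276  4:90  5:144  6:289  7:228
  8:189  9:68  10:226  11:10  12:16
Giant step factor: 236^(-13) ≡ 71 (mod 293).
Scan 100·71^i mod 293 for i = 0, 1, …:
  i=0: 100   i=1: 68
Match at i=1, j=9: n = 1·13 + 9 = 22.

22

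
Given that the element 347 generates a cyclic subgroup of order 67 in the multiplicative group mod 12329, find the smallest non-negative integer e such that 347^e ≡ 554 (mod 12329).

Baby-step giant-step with m = ceil(sqrt(67)) = 9.
Baby table (347^j mod 12329 for j=0..8):
  0:1  1:347  2:9448  3:11271  4:2744  5:2835  6:9754  7:6492
  8:8846
Giant step factor: 347^(-9) ≡ 3709 (mod 12329).
Scan 554·3709^i mod 12329 for i = 0, 1, …:
  i=0: 554   i=1: 8172   i=2: 5266   i=3: 2458
  i=4: 5591   i=5: 11970   i=6: 1
Match at i=6, j=0: e = 6·9 + 0 = 54.

54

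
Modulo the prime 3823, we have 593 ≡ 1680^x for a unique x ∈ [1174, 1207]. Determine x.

1191

Compute 1680^1174 mod 3823 = 487, then multiply by 1680 repeatedly:
  1680^1174=487  1680^1175=38  1680^1176=2672  1680^1177=758  1680^1178=381
  1680^1179=1639  1680^1180=960  1680^1181=3317  1680^1182=2449  1680^1183=772
  1680^1184=963  1680^1185=711  1680^1186=1704  1680^1187=3116  1680^1188=1193
  1680^1189=988  1680^1190=658  1680^1191=593
Found 593 at exponent 1191.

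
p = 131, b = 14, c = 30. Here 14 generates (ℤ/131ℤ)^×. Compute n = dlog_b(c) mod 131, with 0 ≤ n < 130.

Baby-step giant-step with m = ceil(sqrt(130)) = 12.
Baby table (14^j mod 131 for j=0..11):
  0:1  1:14  2:65  3:124  4:33  5:69  6:49  7:31
  8:41  9:50  10:45  11:106
Giant step factor: 14^(-12) ≡ 64 (mod 131).
Scan 30·64^i mod 131 for i = 0, 1, …:
  i=0: 30   i=1: 86   i=2: 2   i=3: 128
  i=4: 70   i=5: 26   i=6: 92   i=7: 124
Match at i=7, j=3: n = 7·12 + 3 = 87.

87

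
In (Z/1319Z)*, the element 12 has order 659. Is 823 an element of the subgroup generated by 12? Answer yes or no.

823 ∈ ⟨12⟩ iff 823^659 ≡ 1 (mod 1319), since |⟨12⟩| = 659.
823^659 mod 1319 = 1318.
Since 1318 ≠ 1, 823 does not lie in the subgroup.

no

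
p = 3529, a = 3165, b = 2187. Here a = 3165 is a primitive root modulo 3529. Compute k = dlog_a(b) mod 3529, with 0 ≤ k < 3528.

1932

Baby-step giant-step with m = ceil(sqrt(3528)) = 60.
Baby table (3165^j mod 3529 for j=0..59):
  0:1  1:3165  2:1923  3:2299  4:3066  5:2669  6:2488  7:1321
  8:2629  9:2932  10:2039  11:2423  12:278  13:1149  14:1715  15:373
  16:1859  17:892  18:3509  19:222  20:359  21:3426  22:2202  23:3084
  24:3175  25:1812  26:355  27:1353  28:1568  29:946  30:1498  31:1723
  32:990  33:3127  34:1639  35:3334  36:400  37:2618  38:3407  39:2060
  40:1837  41:1842  42:22  43:2579  44:3487  45:1172  46:401  47:2254
  48:1801  49:830  50:1374  51:982  52:2510  53:371  54:2587  55:575
  56:2440  57:1148  58:2079  59:1979
Giant step factor: 3165^(-60) ≡ 393 (mod 3529).
Scan 2187·393^i mod 3529 for i = 0, 1, …:
  i=0: 2187   i=1: 1944   i=2: 1728   i=3: 1536
  i=4: 189   i=5: 168   i=6: 2502   i=7: 2224
  i=8: 2369   i=9: 2890     …   i=31: 1195
  i=32: 278
Match at i=32, j=12: k = 32·60 + 12 = 1932.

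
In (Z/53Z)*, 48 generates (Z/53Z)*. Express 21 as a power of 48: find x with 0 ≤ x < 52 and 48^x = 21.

51

Baby-step giant-step with m = ceil(sqrt(52)) = 8.
Baby table (48^j mod 53 for j=0..7):
  0:1  1:48  2:25  3:34  4:42  5:2  6:43  7:50
Giant step factor: 48^(-8) ≡ 46 (mod 53).
Scan 21·46^i mod 53 for i = 0, 1, …:
  i=0: 21   i=1: 12   i=2: 22   i=3: 5
  i=4: 18   i=5: 33   i=6: 34
Match at i=6, j=3: x = 6·8 + 3 = 51.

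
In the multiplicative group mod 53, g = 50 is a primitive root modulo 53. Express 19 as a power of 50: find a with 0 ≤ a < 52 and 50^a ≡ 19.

19

Baby-step giant-step with m = ceil(sqrt(52)) = 8.
Baby table (50^j mod 53 for j=0..7):
  0:1  1:50  2:9  3:26  4:28  5:22  6:40  7:39
Giant step factor: 50^(-8) ≡ 24 (mod 53).
Scan 19·24^i mod 53 for i = 0, 1, …:
  i=0: 19   i=1: 32   i=2: 26
Match at i=2, j=3: a = 2·8 + 3 = 19.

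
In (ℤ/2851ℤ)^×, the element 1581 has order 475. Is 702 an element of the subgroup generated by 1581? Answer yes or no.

702 ∈ ⟨1581⟩ iff 702^475 ≡ 1 (mod 2851), since |⟨1581⟩| = 475.
702^475 mod 2851 = 1.
Since 1 = 1, 702 lies in the subgroup.

yes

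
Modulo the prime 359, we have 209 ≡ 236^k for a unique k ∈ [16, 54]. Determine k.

19

Compute 236^16 mod 359 = 22, then multiply by 236 repeatedly:
  236^16=22  236^17=166  236^18=45  236^19=209
Found 209 at exponent 19.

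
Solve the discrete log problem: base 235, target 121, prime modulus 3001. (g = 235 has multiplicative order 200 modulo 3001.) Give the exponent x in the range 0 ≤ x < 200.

192

Baby-step giant-step with m = ceil(sqrt(200)) = 15.
Baby table (235^j mod 3001 for j=0..14):
  0:1  1:235  2:1207  3:1551  4:1364  5:2434  6:1800  7:2860
  8:2877  9:870  10:382  11:2741  12:1921  13:1285  14:1875
Giant step factor: 235^(-15) ≡ 1489 (mod 3001).
Scan 121·1489^i mod 3001 for i = 0, 1, …:
  i=0: 121   i=1: 109   i=2: 247   i=3: 1661
  i=4: 405   i=5: 2845   i=6: 1794   i=7: 376
  i=8: 1678   i=9: 1710   i=10: 1342   i=11: 2573
  i=12: 1921
Match at i=12, j=12: x = 12·15 + 12 = 192.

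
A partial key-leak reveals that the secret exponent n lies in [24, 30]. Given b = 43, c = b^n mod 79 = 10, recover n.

30

Compute 43^24 mod 79 = 18, then multiply by 43 repeatedly:
  43^24=18  43^25=63  43^26=23  43^27=41  43^28=25
  43^29=48  43^30=10
Found 10 at exponent 30.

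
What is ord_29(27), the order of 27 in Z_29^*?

28

The order of 27 must divide p − 1 = 28 = 2^2 · 7.
Divisors: 1, 2, 4, 7, 14, 28.
Check each in increasing order: 27^1 ≡ 27;  27^2 ≡ 4;  27^4 ≡ 16;  27^7 ≡ 17;  27^14 ≡ 28;  27^28 ≡ 1.
Smallest exponent giving 1 is 28.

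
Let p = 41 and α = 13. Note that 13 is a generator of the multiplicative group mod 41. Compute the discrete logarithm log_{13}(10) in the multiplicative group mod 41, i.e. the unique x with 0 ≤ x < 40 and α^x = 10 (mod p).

Successive powers of 13 modulo 41:
  13^0=1  13^1=13  13^2=5  13^3=24  13^4=25  13^5=38
  13^6=2  13^7=26  13^8=10
So 13^8 ≡ 10 (mod 41), giving x = 8.

8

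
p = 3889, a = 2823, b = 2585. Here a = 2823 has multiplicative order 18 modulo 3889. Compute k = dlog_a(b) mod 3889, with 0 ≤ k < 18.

4

Successive powers of 2823 modulo 3889:
  2823^0=1  2823^1=2823  2823^2=768  2823^3=1891  2823^4=2585
So 2823^4 ≡ 2585 (mod 3889), giving k = 4.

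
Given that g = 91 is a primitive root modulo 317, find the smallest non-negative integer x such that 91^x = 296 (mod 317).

Baby-step giant-step with m = ceil(sqrt(316)) = 18.
Baby table (91^j mod 317 for j=0..17):
  0:1  1:91  2:39  3:62  4:253  5:199  6:40  7:153
  8:292  9:261  10:293  11:35  12:15  13:97  14:268  15:296
  16:308  17:132
Giant step factor: 91^(-18) ≡ 289 (mod 317).
Scan 296·289^i mod 317 for i = 0, 1, …:
  i=0: 296
Match at i=0, j=15: x = 0·18 + 15 = 15.

15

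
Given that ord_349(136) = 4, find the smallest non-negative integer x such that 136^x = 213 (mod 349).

3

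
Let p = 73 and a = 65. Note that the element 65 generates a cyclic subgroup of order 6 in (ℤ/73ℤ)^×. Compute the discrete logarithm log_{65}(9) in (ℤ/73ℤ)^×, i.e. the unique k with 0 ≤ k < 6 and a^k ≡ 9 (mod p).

5

Successive powers of 65 modulo 73:
  65^0=1  65^1=65  65^2=64  65^3=72  65^4=8  65^5=9
So 65^5 ≡ 9 (mod 73), giving k = 5.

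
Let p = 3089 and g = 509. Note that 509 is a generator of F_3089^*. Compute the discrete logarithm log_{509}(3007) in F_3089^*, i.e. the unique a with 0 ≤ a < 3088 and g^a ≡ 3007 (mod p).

19

Successive powers of 509 modulo 3089:
  509^0=1  509^1=509  509^2=2694  509^3=2819  509^4=1575  509^5=1624
  509^6=1853  509^7=1032  509^8=158  509^9=108  509^10=2459  509^11=586
  509^12=1730  509^13=205  509^14=2408  509^15=2428  509^16=252  509^17=1619
  509^18=2397  509^19=3007
So 509^19 ≡ 3007 (mod 3089), giving a = 19.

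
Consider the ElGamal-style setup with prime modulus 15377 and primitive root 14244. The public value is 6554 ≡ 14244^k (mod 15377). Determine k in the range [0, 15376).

4062

Baby-step giant-step with m = ceil(sqrt(15376)) = 124.
Baby table (14244^j mod 15377 for j=0..123):
  0:1  1:14244  2:7398  3:13908  4:3661  5:3877  6:5181  7:3941
  8:9554  9:726  10:7800  11:4375  12:9896  13:13042  14:711  15:9418
  16:1044  17:1177  18:4258  19:4064  20:8588  21:3437  22:11637  23:8745
  24:10080  25:4471  26:8767  27:531  28:13457  29:7203  30:4188  31:6489
  32:13546  33:14005  34:1399  35:14141  36:1081  37:5387  38:1198  39:11219
  40:5652  41:8493  42:3433  43:792  44:9907  45:579  46:5204  47:8636
  48:10561  49:13070  50:15118  51:1284  52:6043  53:11423  54:5175  55:10739
  56:11297  57:9540  58:1211  59:11867  60:9564  61:4773  62:4895  63:5062
  64:375  65:5681  66:6390  67:2697  68:4322  69:8437  70:5373  71:1683
  72:15286  73:10841  74:3370  75:10663  76:5143  77:864  78:5216  79:10417
  80:7075  81:10819  82:12919  83:1677  84:6707  85:12584  86:12184  87:4074
  88:12635  89:532  90:12324  91:14601  92:2719  93:10150  94:2046  95:3809
  96:5340  97:8318  98:1807  99:13187  100:5573  101:5738  102:3317  103:9204
  104:12851  105:1836  106:11084  107:4837  108:9268  109:1847  110:13998  111:9330
  112:8486  113:11364  114:10514  115:4813  116:5706  117:8819  118:3123  119:13728
  120:7700  121:10036  122:8192  123:6172
Giant step factor: 14244^(-124) ≡ 12368 (mod 15377).
Scan 6554·12368^i mod 15377 for i = 0, 1, …:
  i=0: 6554   i=1: 7705   i=2: 4171   i=3: 12470
  i=4: 13027   i=5: 13107   i=6: 3042   i=7: 11314
  i=8: 852   i=9: 4291     …   i=31: 13092
  i=32: 2046
Match at i=32, j=94: k = 32·124 + 94 = 4062.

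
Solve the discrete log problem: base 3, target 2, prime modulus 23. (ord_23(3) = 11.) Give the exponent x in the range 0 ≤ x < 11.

7

Successive powers of 3 modulo 23:
  3^0=1  3^1=3  3^2=9  3^3=4  3^4=12  3^5=13
  3^6=16  3^7=2
So 3^7 ≡ 2 (mod 23), giving x = 7.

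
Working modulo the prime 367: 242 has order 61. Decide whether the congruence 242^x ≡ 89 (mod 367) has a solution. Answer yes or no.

no

89 ∈ ⟨242⟩ iff 89^61 ≡ 1 (mod 367), since |⟨242⟩| = 61.
89^61 mod 367 = 283.
Since 283 ≠ 1, 89 does not lie in the subgroup.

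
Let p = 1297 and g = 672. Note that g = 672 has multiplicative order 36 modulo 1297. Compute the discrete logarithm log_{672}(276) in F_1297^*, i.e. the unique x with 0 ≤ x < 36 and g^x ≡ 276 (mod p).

35

Successive powers of 672 modulo 1297:
  672^0=1  672^1=672  672^2=228  672^3=170  672^4=104  672^5=1147
  672^6=366  672^7=819  672^8=440  672^9=1261  672^10=451  672^11=871
  672^12=365  672^13=147  672^14=212  672^15=1091  672^16=347  672^17=1021
  672^18=1296  672^19=625  672^20=1069  672^21=1127  672^22=1193  672^23=150
  672^24=931  672^25=478  672^26=857  672^27=36  672^28=846  672^29=426
  672^30=932  672^31=1150  672^32=1085  672^33=206  672^34=950  672^35=276
So 672^35 ≡ 276 (mod 1297), giving x = 35.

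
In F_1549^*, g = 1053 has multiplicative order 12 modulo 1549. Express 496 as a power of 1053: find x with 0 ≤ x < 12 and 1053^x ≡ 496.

7

Successive powers of 1053 modulo 1549:
  1053^0=1  1053^1=1053  1053^2=1274  1053^3=88  1053^4=1273  1053^5=584
  1053^6=1548  1053^7=496
So 1053^7 ≡ 496 (mod 1549), giving x = 7.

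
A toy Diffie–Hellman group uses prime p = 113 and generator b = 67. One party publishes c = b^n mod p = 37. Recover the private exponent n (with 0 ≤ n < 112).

Baby-step giant-step with m = ceil(sqrt(112)) = 11.
Baby table (67^j mod 113 for j=0..10):
  0:1  1:67  2:82  3:70  4:57  5:90  6:41  7:35
  8:85  9:45  10:77
Giant step factor: 67^(-11) ≡ 84 (mod 113).
Scan 37·84^i mod 113 for i = 0, 1, …:
  i=0: 37   i=1: 57
Match at i=1, j=4: n = 1·11 + 4 = 15.

15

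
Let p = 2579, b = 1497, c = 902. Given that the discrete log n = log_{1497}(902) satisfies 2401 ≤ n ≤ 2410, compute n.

Compute 1497^2401 mod 2579 = 666, then multiply by 1497 repeatedly:
  1497^2401=666  1497^2402=1508  1497^2403=851  1497^2404=2500  1497^2405=371
  1497^2406=902
Found 902 at exponent 2406.

2406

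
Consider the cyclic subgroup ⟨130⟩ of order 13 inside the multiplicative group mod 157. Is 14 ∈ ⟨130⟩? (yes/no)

yes

14 ∈ ⟨130⟩ iff 14^13 ≡ 1 (mod 157), since |⟨130⟩| = 13.
14^13 mod 157 = 1.
Since 1 = 1, 14 lies in the subgroup.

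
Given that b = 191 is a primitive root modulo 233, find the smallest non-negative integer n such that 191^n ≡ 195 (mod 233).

Baby-step giant-step with m = ceil(sqrt(232)) = 16.
Baby table (191^j mod 233 for j=0..15):
  0:1  1:191  2:133  3:6  4:214  5:99  6:36  7:119
  8:128  9:216  10:15  11:69  12:131  13:90  14:181  15:87
Giant step factor: 191^(-16) ≡ 148 (mod 233).
Scan 195·148^i mod 233 for i = 0, 1, …:
  i=0: 195   i=1: 201   i=2: 157   i=3: 169
  i=4: 81   i=5: 105   i=6: 162   i=7: 210
  i=8: 91   i=9: 187   i=10: 182   i=11: 141
  i=12: 131
Match at i=12, j=12: n = 12·16 + 12 = 204.

204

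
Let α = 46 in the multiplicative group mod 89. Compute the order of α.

88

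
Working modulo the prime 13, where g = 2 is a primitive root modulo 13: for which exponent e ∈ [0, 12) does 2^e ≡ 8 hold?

3

Successive powers of 2 modulo 13:
  2^0=1  2^1=2  2^2=4  2^3=8
So 2^3 ≡ 8 (mod 13), giving e = 3.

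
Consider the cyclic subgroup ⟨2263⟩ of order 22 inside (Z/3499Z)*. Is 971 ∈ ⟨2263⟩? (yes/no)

yes

971 ∈ ⟨2263⟩ iff 971^22 ≡ 1 (mod 3499), since |⟨2263⟩| = 22.
971^22 mod 3499 = 1.
Since 1 = 1, 971 lies in the subgroup.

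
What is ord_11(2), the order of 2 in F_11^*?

10

The order of 2 must divide p − 1 = 10 = 2 · 5.
Divisors: 1, 2, 5, 10.
Check each in increasing order: 2^1 ≡ 2;  2^2 ≡ 4;  2^5 ≡ 10;  2^10 ≡ 1.
Smallest exponent giving 1 is 10.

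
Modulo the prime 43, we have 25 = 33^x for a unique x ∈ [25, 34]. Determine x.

26

Compute 33^25 mod 43 = 19, then multiply by 33 repeatedly:
  33^25=19  33^26=25
Found 25 at exponent 26.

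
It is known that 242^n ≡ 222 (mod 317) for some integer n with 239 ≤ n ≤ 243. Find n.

Compute 242^239 mod 317 = 276, then multiply by 242 repeatedly:
  242^239=276  242^240=222
Found 222 at exponent 240.

240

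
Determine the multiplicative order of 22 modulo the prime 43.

14

The order of 22 must divide p − 1 = 42 = 2 · 3 · 7.
Divisors: 1, 2, 3, 6, 7, 14, 21, 42.
Check each in increasing order: 22^1 ≡ 22;  22^2 ≡ 11;  22^3 ≡ 27;  22^6 ≡ 41;  22^7 ≡ 42;  22^14 ≡ 1.
Smallest exponent giving 1 is 14.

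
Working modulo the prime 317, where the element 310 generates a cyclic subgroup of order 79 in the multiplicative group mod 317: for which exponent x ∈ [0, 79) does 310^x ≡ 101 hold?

15

Successive powers of 310 modulo 317:
  310^0=1  310^1=310  310^2=49  310^3=291  310^4=182  310^5=311
  310^6=42  310^7=23  310^8=156  310^9=176  310^10=36  310^11=65
  310^12=179  310^13=15  310^14=212  310^15=101
So 310^15 ≡ 101 (mod 317), giving x = 15.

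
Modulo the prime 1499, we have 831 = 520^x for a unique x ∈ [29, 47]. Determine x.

37

Compute 520^29 mod 1499 = 1402, then multiply by 520 repeatedly:
  520^29=1402  520^30=526  520^31=702  520^32=783  520^33=931
  520^34=1442  520^35=340  520^36=1417  520^37=831
Found 831 at exponent 37.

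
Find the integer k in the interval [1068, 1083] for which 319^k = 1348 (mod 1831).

1081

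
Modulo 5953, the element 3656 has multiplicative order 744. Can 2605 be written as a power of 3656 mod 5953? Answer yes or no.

2605 ∈ ⟨3656⟩ iff 2605^744 ≡ 1 (mod 5953), since |⟨3656⟩| = 744.
2605^744 mod 5953 = 5952.
Since 5952 ≠ 1, 2605 does not lie in the subgroup.

no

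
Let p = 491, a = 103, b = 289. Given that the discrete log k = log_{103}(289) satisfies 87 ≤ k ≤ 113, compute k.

110

Compute 103^87 mod 491 = 264, then multiply by 103 repeatedly:
  103^87=264  103^88=187  103^89=112  103^90=243  103^91=479
  103^92=237  103^93=352  103^94=413  103^95=313  103^96=324
  103^97=475  103^98=316  103^99=142  103^100=387  103^101=90
  103^102=432  103^103=306  103^104=94  103^105=353  103^106=25
  103^107=120  103^108=85  103^109=408  103^110=289
Found 289 at exponent 110.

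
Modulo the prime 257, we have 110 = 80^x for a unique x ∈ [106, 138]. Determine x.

109

Compute 80^106 mod 257 = 158, then multiply by 80 repeatedly:
  80^106=158  80^107=47  80^108=162  80^109=110
Found 110 at exponent 109.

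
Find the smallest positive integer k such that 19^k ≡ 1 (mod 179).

The order of 19 must divide p − 1 = 178 = 2 · 89.
Divisors: 1, 2, 89, 178.
Check each in increasing order: 19^1 ≡ 19;  19^2 ≡ 3;  19^89 ≡ 1.
Smallest exponent giving 1 is 89.

89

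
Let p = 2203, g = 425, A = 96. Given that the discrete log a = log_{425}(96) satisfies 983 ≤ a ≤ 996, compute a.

990

Compute 425^983 mod 2203 = 1655, then multiply by 425 repeatedly:
  425^983=1655  425^984=618  425^985=493  425^986=240  425^987=662
  425^988=1569  425^989=1519  425^990=96
Found 96 at exponent 990.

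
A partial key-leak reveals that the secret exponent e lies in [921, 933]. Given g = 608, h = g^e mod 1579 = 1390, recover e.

927

Compute 608^921 mod 1579 = 62, then multiply by 608 repeatedly:
  608^921=62  608^922=1379  608^923=1562  608^924=717  608^925=132
  608^926=1306  608^927=1390
Found 1390 at exponent 927.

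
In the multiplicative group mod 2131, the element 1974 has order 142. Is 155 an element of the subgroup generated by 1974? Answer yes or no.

no

155 ∈ ⟨1974⟩ iff 155^142 ≡ 1 (mod 2131), since |⟨1974⟩| = 142.
155^142 mod 2131 = 468.
Since 468 ≠ 1, 155 does not lie in the subgroup.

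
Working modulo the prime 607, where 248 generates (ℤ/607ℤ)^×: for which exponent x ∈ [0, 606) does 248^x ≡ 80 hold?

237

Baby-step giant-step with m = ceil(sqrt(606)) = 25.
Baby table (248^j mod 607 for j=0..24):
  0:1  1:248  2:197  3:296  4:568  5:40  6:208  7:596
  8:307  9:261  10:386  11:429  12:167  13:140  14:121  15:265
  16:164  17:3  18:137  19:591  20:281  21:490  22:120  23:17
  24:574
Giant step factor: 248^(-25) ≡ 29 (mod 607).
Scan 80·29^i mod 607 for i = 0, 1, …:
  i=0: 80   i=1: 499   i=2: 510   i=3: 222
  i=4: 368   i=5: 353   i=6: 525   i=7: 50
  i=8: 236   i=9: 167
Match at i=9, j=12: x = 9·25 + 12 = 237.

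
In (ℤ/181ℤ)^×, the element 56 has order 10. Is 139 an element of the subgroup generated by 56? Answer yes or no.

yes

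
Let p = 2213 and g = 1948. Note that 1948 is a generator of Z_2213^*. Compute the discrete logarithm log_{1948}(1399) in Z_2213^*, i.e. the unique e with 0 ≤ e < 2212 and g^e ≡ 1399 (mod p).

Baby-step giant-step with m = ceil(sqrt(2212)) = 48.
Baby table (1948^j mod 2213 for j=0..47):
  0:1  1:1948  2:1622  3:1705  4:1840  5:1473  6:1356  7:1379
  8:1923  9:1608  10:989  11:1262  12:1946  13:2152  14:674  15:643
  16:6  17:623  18:880  19:1378  20:2188  21:2199  22:1497  23:1635
  24:473  25:796  26:1508  27:933  28:611  29:1847  30:1831  31:1645
  32:36  33:1525  34:854  35:1629  36:2063  37:2129  38:130  39:958
  40:625  41:350  42:196  43:1172  44:1453  45:17  46:2134  47:1018
Giant step factor: 1948^(-48) ≡ 1670 (mod 2213).
Scan 1399·1670^i mod 2213 for i = 0, 1, …:
  i=0: 1399   i=1: 1615   i=2: 1616   i=3: 1073
  i=4: 1593   i=5: 284   i=6: 698   i=7: 1622
Match at i=7, j=2: e = 7·48 + 2 = 338.

338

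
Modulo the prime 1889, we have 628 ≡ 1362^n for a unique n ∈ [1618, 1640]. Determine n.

Compute 1362^1618 mod 1889 = 1443, then multiply by 1362 repeatedly:
  1362^1618=1443  1362^1619=806  1362^1620=263  1362^1621=1185  1362^1622=764
  1362^1623=1618  1362^1624=1142  1362^1625=757  1362^1626=1529  1362^1627=820
  1362^1628=441  1362^1629=1829  1362^1630=1396  1362^1631=1018  1362^1632=1879
  1362^1633=1492  1362^1634=1429  1362^1635=628
Found 628 at exponent 1635.

1635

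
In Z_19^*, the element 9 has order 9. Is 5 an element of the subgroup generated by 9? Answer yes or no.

yes

5 ∈ ⟨9⟩ iff 5^9 ≡ 1 (mod 19), since |⟨9⟩| = 9.
5^9 mod 19 = 1.
Since 1 = 1, 5 lies in the subgroup.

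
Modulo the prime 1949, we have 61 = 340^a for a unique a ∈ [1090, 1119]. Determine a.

1118

Compute 340^1090 mod 1949 = 1691, then multiply by 340 repeatedly:
  340^1090=1691  340^1091=1934  340^1092=747  340^1093=610  340^1094=806
  340^1095=1180  340^1096=1655  340^1097=1388  340^1098=262  340^1099=1375
  340^1100=1689  340^1101=1254  340^1102=1478  340^1103=1627  340^1104=1613
  340^1105=751  340^1106=21  340^1107=1293  340^1108=1095  340^1109=41
  340^1110=297  340^1111=1581  340^1112=1565  340^1113=23  340^1114=24
  340^1115=364  340^1116=973  340^1117=1439  340^1118=61
Found 61 at exponent 1118.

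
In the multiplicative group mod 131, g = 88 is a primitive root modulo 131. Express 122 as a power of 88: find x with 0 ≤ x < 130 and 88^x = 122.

41

Baby-step giant-step with m = ceil(sqrt(130)) = 12.
Baby table (88^j mod 131 for j=0..11):
  0:1  1:88  2:15  3:10  4:94  5:19  6:100  7:23
  8:59  9:83  10:99  11:66
Giant step factor: 88^(-12) ≡ 3 (mod 131).
Scan 122·3^i mod 131 for i = 0, 1, …:
  i=0: 122   i=1: 104   i=2: 50   i=3: 19
Match at i=3, j=5: x = 3·12 + 5 = 41.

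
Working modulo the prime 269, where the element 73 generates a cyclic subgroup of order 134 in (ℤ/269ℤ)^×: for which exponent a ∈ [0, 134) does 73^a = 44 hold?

46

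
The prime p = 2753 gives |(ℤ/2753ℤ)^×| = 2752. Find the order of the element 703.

The order of 703 must divide p − 1 = 2752 = 2^6 · 43.
Divisors: 1, 2, 4, 8, 16, 32, 43, 64, 86, 172, 344, 688, 1376, 2752.
Check each in increasing order: 703^1 ≡ 703;  703^2 ≡ 1422;  703^4 ≡ 1382;  703^8 ≡ 2095;  703^16 ≡ 743;  703^32 ≡ 1449;  703^43 ≡ 1716;  703^64 ≡ 1815;  703^86 ≡ 1699;  703^172 ≡ 1457;  703^344 ≡ 286;  703^688 ≡ 1959;  703^1376 ≡ 2752;  703^2752 ≡ 1.
Smallest exponent giving 1 is 2752.

2752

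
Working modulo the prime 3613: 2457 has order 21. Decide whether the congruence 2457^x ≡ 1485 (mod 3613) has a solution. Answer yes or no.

1485 ∈ ⟨2457⟩ iff 1485^21 ≡ 1 (mod 3613), since |⟨2457⟩| = 21.
1485^21 mod 3613 = 1359.
Since 1359 ≠ 1, 1485 does not lie in the subgroup.

no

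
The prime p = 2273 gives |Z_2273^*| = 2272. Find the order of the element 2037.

The order of 2037 must divide p − 1 = 2272 = 2^5 · 71.
Divisors: 1, 2, 4, 8, 16, 32, 71, 142, 284, 568, 1136, 2272.
Check each in increasing order: 2037^1 ≡ 2037;  2037^2 ≡ 1144;  2037^4 ≡ 1761;  2037^8 ≡ 749;  2037^16 ≡ 1843;  2037^32 ≡ 787;  2037^71 ≡ 1370;  2037^142 ≡ 1675;  2037^284 ≡ 743;  2037^568 ≡ 1983;  2037^1136 ≡ 2272;  2037^2272 ≡ 1.
Smallest exponent giving 1 is 2272.

2272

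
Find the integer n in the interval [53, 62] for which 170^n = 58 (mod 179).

57

Compute 170^53 mod 179 = 103, then multiply by 170 repeatedly:
  170^53=103  170^54=147  170^55=109  170^56=93  170^57=58
Found 58 at exponent 57.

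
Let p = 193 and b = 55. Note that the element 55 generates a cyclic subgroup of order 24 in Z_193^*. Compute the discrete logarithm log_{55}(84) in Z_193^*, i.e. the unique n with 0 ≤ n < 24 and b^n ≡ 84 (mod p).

16

Successive powers of 55 modulo 193:
  55^0=1  55^1=55  55^2=130  55^3=9  55^4=109  55^5=12
  55^6=81  55^7=16  55^8=108  55^9=150  55^10=144  55^11=7
  55^12=192  55^13=138  55^14=63  55^15=184  55^16=84
So 55^16 ≡ 84 (mod 193), giving n = 16.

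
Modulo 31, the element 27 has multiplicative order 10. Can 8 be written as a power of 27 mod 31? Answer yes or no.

yes

8 ∈ ⟨27⟩ iff 8^10 ≡ 1 (mod 31), since |⟨27⟩| = 10.
8^10 mod 31 = 1.
Since 1 = 1, 8 lies in the subgroup.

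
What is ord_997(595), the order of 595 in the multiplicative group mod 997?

The order of 595 must divide p − 1 = 996 = 2^2 · 3 · 83.
Divisors: 1, 2, 3, 4, 6, 12, 83, 166, 249, 332, 498, 996.
Check each in increasing order: 595^1 ≡ 595;  595^2 ≡ 90;  595^3 ≡ 709;  595^4 ≡ 124;  595^6 ≡ 193;  595^12 ≡ 360;  595^83 ≡ 836;  595^166 ≡ 996;  595^249 ≡ 161;  595^332 ≡ 1.
Smallest exponent giving 1 is 332.

332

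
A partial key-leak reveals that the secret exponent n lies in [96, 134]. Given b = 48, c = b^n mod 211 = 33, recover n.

125

Compute 48^96 mod 211 = 79, then multiply by 48 repeatedly:
  48^96=79  48^97=205  48^98=134  48^99=102  48^100=43
  48^101=165  48^102=113  48^103=149  48^104=189  48^105=210
  48^106=163  48^107=17  48^108=183  48^109=133  48^110=54
  48^111=60  48^112=137  48^113=35  48^114=203  48^115=38
  48^116=136  48^117=198  48^118=9  48^119=10  48^120=58
  48^121=41  48^122=69  48^123=147  48^124=93  48^125=33
Found 33 at exponent 125.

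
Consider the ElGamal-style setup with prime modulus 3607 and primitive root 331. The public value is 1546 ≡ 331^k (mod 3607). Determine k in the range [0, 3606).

3403

Baby-step giant-step with m = ceil(sqrt(3606)) = 61.
Baby table (331^j mod 3607 for j=0..60):
  0:1  1:331  2:1351  3:3520  4:59  5:1494  6:355  7:2081
  8:3481  9:1578  10:2910  11:141  12:3387  13:2927  14:2161  15:1105
  16:1448  17:3164  18:1254  19:269  20:2471  21:2719  22:1846  23:1443
  24:1509  25:1713  26:704  27:2176  28:2463  29:71  30:1859  31:2139
  32:1037  33:582  34:1471  35:3563  36:3471  37:1875  38:221  39:1011
  40:2797  41:2415  42:2218  43:1937  44:2708  45:1812  46:1010  47:2466
  48:1064  49:2305  50:1878  51:1214  52:1457  53:2536  54:2592  55:3093
  56:3002  57:1737  58:1434  59:2137  60:375
Giant step factor: 331^(-61) ≡ 2285 (mod 3607).
Scan 1546·2285^i mod 3607 for i = 0, 1, …:
  i=0: 1546   i=1: 1357   i=2: 2332   i=3: 1081
  i=4: 2897   i=5: 800   i=6: 2858   i=7: 1860
  i=8: 1054   i=9: 2521     …   i=54: 2302
  i=55: 1064
Match at i=55, j=48: k = 55·61 + 48 = 3403.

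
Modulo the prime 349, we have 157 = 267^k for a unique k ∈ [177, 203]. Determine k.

182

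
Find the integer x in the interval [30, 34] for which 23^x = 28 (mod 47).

32

Compute 23^30 mod 47 = 18, then multiply by 23 repeatedly:
  23^30=18  23^31=38  23^32=28
Found 28 at exponent 32.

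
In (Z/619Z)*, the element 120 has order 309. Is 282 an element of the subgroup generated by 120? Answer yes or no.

282 ∈ ⟨120⟩ iff 282^309 ≡ 1 (mod 619), since |⟨120⟩| = 309.
282^309 mod 619 = 618.
Since 618 ≠ 1, 282 does not lie in the subgroup.

no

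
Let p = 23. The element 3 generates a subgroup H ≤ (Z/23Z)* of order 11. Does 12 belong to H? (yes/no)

yes

12 ∈ ⟨3⟩ iff 12^11 ≡ 1 (mod 23), since |⟨3⟩| = 11.
12^11 mod 23 = 1.
Since 1 = 1, 12 lies in the subgroup.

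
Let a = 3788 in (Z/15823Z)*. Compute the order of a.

The order of 3788 must divide p − 1 = 15822 = 2 · 3^3 · 293.
Divisors: 1, 2, 3, 6, 9, 18, 27, 54, 293, 586, 879, 1758, 2637, 5274, 7911, 15822.
Check each in increasing order: 3788^1 ≡ 3788;  3788^2 ≡ 13306;  3788^3 ≡ 6873;  3788^6 ≡ 6474;  3788^9 ≡ 1526;  3788^18 ≡ 2695;  3788^27 ≡ 14413;  3788^54 ≡ 10225;  3788^293 ≡ 13707;  3788^586 ≡ 15370;  3788^879 ≡ 9168;  3788^1758 ≡ 448;  3788^2637 ≡ 9107;  3788^5274 ≡ 9106;  3788^7911 ≡ 15822;  3788^15822 ≡ 1.
Smallest exponent giving 1 is 15822.

15822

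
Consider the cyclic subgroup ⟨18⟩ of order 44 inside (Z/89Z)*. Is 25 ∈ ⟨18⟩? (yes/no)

25 ∈ ⟨18⟩ iff 25^44 ≡ 1 (mod 89), since |⟨18⟩| = 44.
25^44 mod 89 = 1.
Since 1 = 1, 25 lies in the subgroup.

yes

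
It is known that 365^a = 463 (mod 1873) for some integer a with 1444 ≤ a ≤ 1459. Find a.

Compute 365^1444 mod 1873 = 460, then multiply by 365 repeatedly:
  365^1444=460  365^1445=1203  365^1446=813  365^1447=811  365^1448=81
  365^1449=1470  365^1450=872  365^1451=1743  365^1452=1248  365^1453=381
  365^1454=463
Found 463 at exponent 1454.

1454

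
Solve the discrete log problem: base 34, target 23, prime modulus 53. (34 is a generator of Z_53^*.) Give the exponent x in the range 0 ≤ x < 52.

13

Successive powers of 34 modulo 53:
  34^0=1  34^1=34  34^2=43  34^3=31  34^4=47  34^5=8
  34^6=7  34^7=26  34^8=36  34^9=5  34^10=11  34^11=3
  34^12=49  34^13=23
So 34^13 ≡ 23 (mod 53), giving x = 13.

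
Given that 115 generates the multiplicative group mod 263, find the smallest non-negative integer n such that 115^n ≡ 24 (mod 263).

Baby-step giant-step with m = ceil(sqrt(262)) = 17.
Baby table (115^j mod 263 for j=0..16):
  0:1  1:115  2:75  3:209  4:102  5:158  6:23  7:15
  8:147  9:73  10:242  11:215  12:3  13:82  14:225  15:101
  16:43
Giant step factor: 115^(-17) ≡ 177 (mod 263).
Scan 24·177^i mod 263 for i = 0, 1, …:
  i=0: 24   i=1: 40   i=2: 242
Match at i=2, j=10: n = 2·17 + 10 = 44.

44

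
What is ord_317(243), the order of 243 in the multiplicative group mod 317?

The order of 243 must divide p − 1 = 316 = 2^2 · 79.
Divisors: 1, 2, 4, 79, 158, 316.
Check each in increasing order: 243^1 ≡ 243;  243^2 ≡ 87;  243^4 ≡ 278;  243^79 ≡ 203;  243^158 ≡ 316;  243^316 ≡ 1.
Smallest exponent giving 1 is 316.

316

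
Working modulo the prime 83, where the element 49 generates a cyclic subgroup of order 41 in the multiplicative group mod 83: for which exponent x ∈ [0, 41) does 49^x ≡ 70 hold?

33

Baby-step giant-step with m = ceil(sqrt(41)) = 7.
Baby table (49^j mod 83 for j=0..6):
  0:1  1:49  2:77  3:38  4:36  5:21  6:33
Giant step factor: 49^(-7) ≡ 27 (mod 83).
Scan 70·27^i mod 83 for i = 0, 1, …:
  i=0: 70   i=1: 64   i=2: 68   i=3: 10
  i=4: 21
Match at i=4, j=5: x = 4·7 + 5 = 33.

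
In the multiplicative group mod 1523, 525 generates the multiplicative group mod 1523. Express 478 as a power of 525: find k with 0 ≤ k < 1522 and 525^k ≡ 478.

Baby-step giant-step with m = ceil(sqrt(1522)) = 40.
Baby table (525^j mod 1523 for j=0..39):
  0:1  1:525  2:1485  3:1372  4:1444  5:1169  6:1479  7:1268
  8:149  9:552  10:430  11:346  12:413  13:559  14:1059  15:80
  16:879  17:6  18:104  19:1295  20:617  21:1049  22:922  23:1259
  24:1516  25:894  26:266  27:1057  28:553  29:955  30:308  31:262
  32:480  33:705  34:36  35:624  36:155  37:656  38:202  39:963
Giant step factor: 525^(-40) ≡ 749 (mod 1523).
Scan 478·749^i mod 1523 for i = 0, 1, …:
  i=0: 478   i=1: 117   i=2: 822   i=3: 386
  i=4: 1267   i=5: 154   i=6: 1121   i=7: 456
  i=8: 392   i=9: 1192     …   i=15: 272
  i=16: 1169
Match at i=16, j=5: k = 16·40 + 5 = 645.

645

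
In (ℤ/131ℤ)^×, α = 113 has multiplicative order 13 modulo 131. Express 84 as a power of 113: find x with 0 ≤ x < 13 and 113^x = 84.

7

Successive powers of 113 modulo 131:
  113^0=1  113^1=113  113^2=62  113^3=63  113^4=45  113^5=107
  113^6=39  113^7=84
So 113^7 ≡ 84 (mod 131), giving x = 7.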